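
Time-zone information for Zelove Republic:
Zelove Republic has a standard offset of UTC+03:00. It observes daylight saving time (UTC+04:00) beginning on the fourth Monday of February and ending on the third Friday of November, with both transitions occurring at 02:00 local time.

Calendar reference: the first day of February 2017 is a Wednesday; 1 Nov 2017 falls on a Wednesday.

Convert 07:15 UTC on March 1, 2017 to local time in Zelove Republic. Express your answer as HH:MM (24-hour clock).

1 February 2017 is a Wednesday, so the first Monday is February 6 and the fourth is February 27.
1 November 2017 is a Wednesday, so the first Friday is November 3 and the third is November 17.
At the standard offset (UTC+03:00), 07:15 UTC + 3h = 10:15 Zelove Republic standard time.
The standard-time date in Zelove Republic, March 1, 2017, falls between 27 February and 17 November, so daylight saving is in effect and Zelove Republic is at UTC+04:00.
07:15 UTC + 4h = 11:15 local.

11:15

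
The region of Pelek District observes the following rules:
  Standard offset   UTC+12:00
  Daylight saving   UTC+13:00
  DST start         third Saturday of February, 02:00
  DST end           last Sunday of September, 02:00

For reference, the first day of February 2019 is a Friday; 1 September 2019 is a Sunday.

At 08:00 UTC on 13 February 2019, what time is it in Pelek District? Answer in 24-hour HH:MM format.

20:00

1 February 2019 is a Friday, so the first Saturday is February 2 and the third is February 16.
1 September 2019 is a Sunday, so Sundays fall on 1, 8, 15, 22, 29; the last is September 29.
At the standard offset (UTC+12:00), 08:00 UTC + 12h = 20:00 Pelek District standard time.
The standard-time date in Pelek District, 13 February 2019, does not fall between 16 February and 29 September, so daylight saving is not in effect and Pelek District is at UTC+12:00.
08:00 UTC + 12h = 20:00 local.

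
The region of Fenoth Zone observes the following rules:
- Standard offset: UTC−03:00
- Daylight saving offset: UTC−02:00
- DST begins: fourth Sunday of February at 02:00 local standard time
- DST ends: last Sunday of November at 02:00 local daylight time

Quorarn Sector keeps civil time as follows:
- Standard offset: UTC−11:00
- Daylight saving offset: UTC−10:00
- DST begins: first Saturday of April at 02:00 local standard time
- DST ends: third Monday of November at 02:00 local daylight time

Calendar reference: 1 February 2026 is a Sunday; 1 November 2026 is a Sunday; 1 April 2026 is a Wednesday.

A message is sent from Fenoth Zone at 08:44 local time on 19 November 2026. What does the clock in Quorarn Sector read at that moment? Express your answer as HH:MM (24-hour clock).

1 February 2026 is a Sunday, so the first Sunday is February 1 and the fourth is February 22.
1 November 2026 is a Sunday, so Sundays fall on 1, 8, 15, 22, 29; the last is November 29.
19 November 2026 falls between 22 February and 29 November, so daylight saving is in effect and Fenoth Zone is at UTC−02:00.
08:44 Fenoth Zone + 2h = 10:44 UTC.
1 April 2026 is a Wednesday, so the first Saturday is April 4.
1 November 2026 is a Sunday, so the first Monday is November 2 and the third is November 16.
At the standard offset (UTC−11:00), 10:44 UTC − 11h = 23:44 Quorarn Sector standard time (rolling into the previous day, 18 November 2026).
The standard-time date in Quorarn Sector, 18 November 2026, is outside the daylight-saving period (4 April – 16 November), so Quorarn Sector is on standard time, UTC−11:00.
10:44 UTC − 11h = 23:44 Quorarn Sector (rolling into the previous day, 18 November 2026).

23:44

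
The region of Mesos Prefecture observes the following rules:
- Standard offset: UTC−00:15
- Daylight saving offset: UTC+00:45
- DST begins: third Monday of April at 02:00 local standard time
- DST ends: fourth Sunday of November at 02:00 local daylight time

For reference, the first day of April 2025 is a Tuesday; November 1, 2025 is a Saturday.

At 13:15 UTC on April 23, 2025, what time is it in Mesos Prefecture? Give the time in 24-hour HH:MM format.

14:00

1 April 2025 is a Tuesday, so the first Monday is April 7 and the third is April 21.
1 November 2025 is a Saturday, so the first Sunday is November 2 and the fourth is November 23.
At the standard offset (UTC−00:15), 13:15 UTC − 0h15m = 13:00 Mesos Prefecture standard time.
Daylight saving runs 21 April – 23 November; the standard-time date in Mesos Prefecture, April 23, 2025, is inside that window, so Mesos Prefecture is at UTC+00:45.
13:15 UTC + 0h45m = 14:00 local.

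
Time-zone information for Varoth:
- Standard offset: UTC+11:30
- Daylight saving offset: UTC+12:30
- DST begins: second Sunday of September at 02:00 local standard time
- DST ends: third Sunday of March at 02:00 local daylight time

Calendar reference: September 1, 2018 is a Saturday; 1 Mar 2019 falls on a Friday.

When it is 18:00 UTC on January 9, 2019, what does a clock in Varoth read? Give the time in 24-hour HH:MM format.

1 September 2018 is a Saturday, so the first Sunday is September 2 and the second is September 9.
1 March 2019 is a Friday, so the first Sunday is March 3 and the third is March 17.
At the standard offset (UTC+11:30), 18:00 UTC + 11h30m = 05:30 Varoth standard time (rolling into the next day, 10 January 2019).
The standard-time date in Varoth, January 10, 2019, falls between 9 September 2018 and 17 March 2019, so daylight saving is in effect and Varoth is at UTC+12:30.
18:00 UTC + 12h30m = 06:30 local (rolling into the next day, 10 January 2019).

06:30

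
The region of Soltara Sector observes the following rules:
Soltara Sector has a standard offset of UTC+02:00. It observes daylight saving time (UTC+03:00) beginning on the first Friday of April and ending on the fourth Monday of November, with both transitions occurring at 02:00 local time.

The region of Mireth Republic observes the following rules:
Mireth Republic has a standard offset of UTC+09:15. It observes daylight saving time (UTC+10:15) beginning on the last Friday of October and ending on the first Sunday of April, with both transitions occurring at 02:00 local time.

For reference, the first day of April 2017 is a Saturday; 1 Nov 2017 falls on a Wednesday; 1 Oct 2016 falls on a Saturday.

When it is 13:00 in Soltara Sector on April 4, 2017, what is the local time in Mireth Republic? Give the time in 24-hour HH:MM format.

1 April 2017 is a Saturday, so the first Friday is April 7.
1 November 2017 is a Wednesday, so the first Monday is November 6 and the fourth is November 27.
Daylight saving runs 7 April – 27 November; April 4, 2017 is outside that window, so Soltara Sector is on standard time at UTC+02:00.
13:00 Soltara Sector − 2h = 11:00 UTC.
1 October 2016 is a Saturday, so Fridays fall on 7, 14, 21, 28; the last is October 28.
1 April 2017 is a Saturday, so the first Sunday is April 2.
At the standard offset (UTC+09:15), 11:00 UTC + 9h15m = 20:15 Mireth Republic standard time.
The standard-time date in Mireth Republic, April 4, 2017, is outside the daylight-saving period (28 October 2016 – 2 April 2017), so Mireth Republic is on standard time, UTC+09:15.
11:00 UTC + 9h15m = 20:15 Mireth Republic.

20:15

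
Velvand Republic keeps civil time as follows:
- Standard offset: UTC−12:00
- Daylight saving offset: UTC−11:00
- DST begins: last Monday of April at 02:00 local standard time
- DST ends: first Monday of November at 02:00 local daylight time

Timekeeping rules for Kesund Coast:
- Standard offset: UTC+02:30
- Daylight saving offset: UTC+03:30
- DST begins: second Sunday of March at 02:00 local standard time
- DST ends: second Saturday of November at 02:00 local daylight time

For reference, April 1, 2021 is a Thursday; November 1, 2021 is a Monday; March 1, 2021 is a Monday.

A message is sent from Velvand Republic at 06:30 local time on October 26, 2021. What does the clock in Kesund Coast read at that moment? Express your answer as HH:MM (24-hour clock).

1 April 2021 is a Thursday, so Mondays fall on 5, 12, 19, 26; the last is April 26.
1 November 2021 is a Monday, so the first Monday is November 1.
October 26, 2021 falls between 26 April and 1 November, so daylight saving is in effect and Velvand Republic is at UTC−11:00.
06:30 Velvand Republic + 11h = 17:30 UTC.
1 March 2021 is a Monday, so the first Sunday is March 7 and the second is March 14.
1 November 2021 is a Monday, so the first Saturday is November 6 and the second is November 13.
At the standard offset (UTC+02:30), 17:30 UTC + 2h30m = 20:00 Kesund Coast standard time.
Daylight saving runs 14 March – 13 November; the standard-time date in Kesund Coast, October 26, 2021, is inside that window, so Kesund Coast is at UTC+03:30.
17:30 UTC + 3h30m = 21:00 Kesund Coast.

21:00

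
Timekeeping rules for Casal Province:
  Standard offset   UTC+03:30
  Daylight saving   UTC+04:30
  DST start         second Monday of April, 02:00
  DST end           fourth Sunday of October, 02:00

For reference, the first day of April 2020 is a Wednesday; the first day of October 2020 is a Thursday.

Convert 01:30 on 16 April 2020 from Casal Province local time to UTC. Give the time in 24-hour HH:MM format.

21:00

1 April 2020 is a Wednesday, so the first Monday is April 6 and the second is April 13.
1 October 2020 is a Thursday, so the first Sunday is October 4 and the fourth is October 25.
Daylight saving runs 13 April – 25 October; 16 April 2020 is inside that window, so Casal Province is at UTC+04:30.
01:30 local − 4h30m = 21:00 UTC (rolling into the previous day, 15 April 2020).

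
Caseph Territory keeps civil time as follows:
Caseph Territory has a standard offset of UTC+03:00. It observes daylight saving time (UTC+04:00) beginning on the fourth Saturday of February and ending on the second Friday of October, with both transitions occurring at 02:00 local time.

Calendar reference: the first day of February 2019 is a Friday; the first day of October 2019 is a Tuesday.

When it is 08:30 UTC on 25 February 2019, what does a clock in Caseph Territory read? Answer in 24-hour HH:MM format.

1 February 2019 is a Friday, so the first Saturday is February 2 and the fourth is February 23.
1 October 2019 is a Tuesday, so the first Friday is October 4 and the second is October 11.
At the standard offset (UTC+03:00), 08:30 UTC + 3h = 11:30 Caseph Territory standard time.
The standard-time date in Caseph Territory, 25 February 2019, lies within the daylight-saving period (23 February – 11 October), so Caseph Territory is on daylight time, UTC+04:00.
08:30 UTC + 4h = 12:30 local.

12:30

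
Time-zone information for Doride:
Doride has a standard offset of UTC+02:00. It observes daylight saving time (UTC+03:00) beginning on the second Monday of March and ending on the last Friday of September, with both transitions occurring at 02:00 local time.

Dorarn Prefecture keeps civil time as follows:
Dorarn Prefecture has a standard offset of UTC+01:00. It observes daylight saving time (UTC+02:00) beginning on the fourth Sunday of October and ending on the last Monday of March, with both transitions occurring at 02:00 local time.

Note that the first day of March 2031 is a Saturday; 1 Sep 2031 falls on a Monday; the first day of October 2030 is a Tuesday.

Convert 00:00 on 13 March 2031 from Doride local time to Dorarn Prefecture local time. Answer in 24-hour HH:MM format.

1 March 2031 is a Saturday, so the first Monday is March 3 and the second is March 10.
1 September 2031 is a Monday, so Fridays fall on 5, 12, 19, 26; the last is September 26.
13 March 2031 lies within the daylight-saving period (10 March – 26 September), so Doride is on daylight time, UTC+03:00.
00:00 Doride − 3h = 21:00 UTC (rolling into the previous day, 12 March 2031).
1 October 2030 is a Tuesday, so the first Sunday is October 6 and the fourth is October 27.
1 March 2031 is a Saturday, so Mondays fall on 3, 10, 17, 24, 31; the last is March 31.
At the standard offset (UTC+01:00), 21:00 UTC + 1h = 22:00 Dorarn Prefecture standard time.
The standard-time date in Dorarn Prefecture, 12 March 2031, falls between 27 October 2030 and 31 March 2031, so daylight saving is in effect and Dorarn Prefecture is at UTC+02:00.
21:00 UTC + 2h = 23:00 Dorarn Prefecture.

23:00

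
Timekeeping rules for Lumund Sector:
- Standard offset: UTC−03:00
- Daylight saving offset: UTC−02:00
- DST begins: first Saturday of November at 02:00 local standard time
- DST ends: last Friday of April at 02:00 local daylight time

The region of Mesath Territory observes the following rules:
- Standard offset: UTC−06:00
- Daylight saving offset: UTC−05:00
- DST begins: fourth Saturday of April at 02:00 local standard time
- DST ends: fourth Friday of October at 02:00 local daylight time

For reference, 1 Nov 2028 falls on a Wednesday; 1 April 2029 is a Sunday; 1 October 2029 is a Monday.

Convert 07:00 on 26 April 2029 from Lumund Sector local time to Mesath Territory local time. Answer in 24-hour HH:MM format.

03:00

1 November 2028 is a Wednesday, so the first Saturday is November 4.
1 April 2029 is a Sunday, so Fridays fall on 6, 13, 20, 27; the last is April 27.
Daylight saving runs 4 November 2028 – 27 April 2029; 26 April 2029 is inside that window, so Lumund Sector is at UTC−02:00.
07:00 Lumund Sector + 2h = 09:00 UTC.
1 April 2029 is a Sunday, so the first Saturday is April 7 and the fourth is April 28.
1 October 2029 is a Monday, so the first Friday is October 5 and the fourth is October 26.
At the standard offset (UTC−06:00), 09:00 UTC − 6h = 03:00 Mesath Territory standard time.
The standard-time date in Mesath Territory, 26 April 2029, is outside the daylight-saving period (28 April – 26 October), so Mesath Territory is on standard time, UTC−06:00.
09:00 UTC − 6h = 03:00 Mesath Territory.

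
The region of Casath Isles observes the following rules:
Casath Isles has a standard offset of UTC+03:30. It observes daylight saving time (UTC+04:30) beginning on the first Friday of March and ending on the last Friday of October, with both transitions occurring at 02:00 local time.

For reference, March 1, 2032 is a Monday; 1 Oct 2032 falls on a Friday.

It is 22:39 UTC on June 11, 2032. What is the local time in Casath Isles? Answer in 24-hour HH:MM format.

1 March 2032 is a Monday, so the first Friday is March 5.
1 October 2032 is a Friday, so Fridays fall on 1, 8, 15, 22, 29; the last is October 29.
At the standard offset (UTC+03:30), 22:39 UTC + 3h30m = 02:09 Casath Isles standard time (rolling into the next day, 12 June 2032).
Daylight saving runs 5 March – 29 October; the standard-time date in Casath Isles, June 12, 2032, is inside that window, so Casath Isles is at UTC+04:30.
22:39 UTC + 4h30m = 03:09 local (rolling into the next day, 12 June 2032).

03:09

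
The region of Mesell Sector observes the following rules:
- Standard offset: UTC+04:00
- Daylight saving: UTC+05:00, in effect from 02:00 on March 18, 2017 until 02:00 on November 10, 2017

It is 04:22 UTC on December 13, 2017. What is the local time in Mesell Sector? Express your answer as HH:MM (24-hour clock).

At the standard offset (UTC+04:00), 04:22 UTC + 4h = 08:22 Mesell Sector standard time.
The standard-time date in Mesell Sector, December 13, 2017, does not fall between 18 March and 10 November, so daylight saving is not in effect and Mesell Sector is at UTC+04:00.
04:22 UTC + 4h = 08:22 local.

08:22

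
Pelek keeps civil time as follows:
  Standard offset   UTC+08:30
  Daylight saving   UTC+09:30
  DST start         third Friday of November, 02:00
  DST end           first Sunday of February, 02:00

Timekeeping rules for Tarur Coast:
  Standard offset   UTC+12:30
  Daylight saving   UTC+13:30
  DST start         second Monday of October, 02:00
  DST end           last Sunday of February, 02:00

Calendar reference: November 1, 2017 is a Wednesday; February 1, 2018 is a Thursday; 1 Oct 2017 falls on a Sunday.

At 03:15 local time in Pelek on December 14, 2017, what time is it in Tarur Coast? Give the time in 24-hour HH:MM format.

1 November 2017 is a Wednesday, so the first Friday is November 3 and the third is November 17.
1 February 2018 is a Thursday, so the first Sunday is February 4.
Daylight saving runs 17 November 2017 – 4 February 2018; December 14, 2017 is inside that window, so Pelek is at UTC+09:30.
03:15 Pelek − 9h30m = 17:45 UTC (rolling into the previous day, 13 December 2017).
1 October 2017 is a Sunday, so the first Monday is October 2 and the second is October 9.
1 February 2018 is a Thursday, so Sundays fall on 4, 11, 18, 25; the last is February 25.
At the standard offset (UTC+12:30), 17:45 UTC + 12h30m = 06:15 Tarur Coast standard time (rolling into the next day, 14 December 2017).
Daylight saving runs 9 October 2017 – 25 February 2018; the standard-time date in Tarur Coast, December 14, 2017, is inside that window, so Tarur Coast is at UTC+13:30.
17:45 UTC + 13h30m = 07:15 Tarur Coast (rolling into the next day, 14 December 2017).

07:15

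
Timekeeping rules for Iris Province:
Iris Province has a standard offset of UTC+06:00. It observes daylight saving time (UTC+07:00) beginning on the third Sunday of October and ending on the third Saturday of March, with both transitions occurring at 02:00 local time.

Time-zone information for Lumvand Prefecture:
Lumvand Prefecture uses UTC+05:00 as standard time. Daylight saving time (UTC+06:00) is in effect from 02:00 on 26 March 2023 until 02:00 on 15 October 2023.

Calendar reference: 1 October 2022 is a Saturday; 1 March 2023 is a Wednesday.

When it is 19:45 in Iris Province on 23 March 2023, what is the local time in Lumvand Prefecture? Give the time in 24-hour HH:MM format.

18:45

1 October 2022 is a Saturday, so the first Sunday is October 2 and the third is October 16.
1 March 2023 is a Wednesday, so the first Saturday is March 4 and the third is March 18.
23 March 2023 is outside the daylight-saving period (16 October 2022 – 18 March 2023), so Iris Province is on standard time, UTC+06:00.
19:45 Iris Province − 6h = 13:45 UTC.
At the standard offset (UTC+05:00), 13:45 UTC + 5h = 18:45 Lumvand Prefecture standard time.
The standard-time date in Lumvand Prefecture, 23 March 2023, does not fall between 26 March and 15 October, so daylight saving is not in effect and Lumvand Prefecture is at UTC+05:00.
13:45 UTC + 5h = 18:45 Lumvand Prefecture.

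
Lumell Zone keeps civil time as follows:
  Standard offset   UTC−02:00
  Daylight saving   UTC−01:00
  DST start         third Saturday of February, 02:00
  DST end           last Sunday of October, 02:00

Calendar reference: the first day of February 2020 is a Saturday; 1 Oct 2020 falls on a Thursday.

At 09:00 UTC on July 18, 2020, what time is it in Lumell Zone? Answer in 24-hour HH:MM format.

1 February 2020 is a Saturday, so the first Saturday is February 1 and the third is February 15.
1 October 2020 is a Thursday, so Sundays fall on 4, 11, 18, 25; the last is October 25.
At the standard offset (UTC−02:00), 09:00 UTC − 2h = 07:00 Lumell Zone standard time.
The standard-time date in Lumell Zone, July 18, 2020, falls between 15 February and 25 October, so daylight saving is in effect and Lumell Zone is at UTC−01:00.
09:00 UTC − 1h = 08:00 local.

08:00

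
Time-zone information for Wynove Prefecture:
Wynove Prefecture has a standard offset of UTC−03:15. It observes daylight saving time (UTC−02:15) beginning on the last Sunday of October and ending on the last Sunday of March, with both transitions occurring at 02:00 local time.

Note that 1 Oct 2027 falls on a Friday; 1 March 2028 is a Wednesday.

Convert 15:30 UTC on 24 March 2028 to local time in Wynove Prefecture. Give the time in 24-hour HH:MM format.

1 October 2027 is a Friday, so Sundays fall on 3, 10, 17, 24, 31; the last is October 31.
1 March 2028 is a Wednesday, so Sundays fall on 5, 12, 19, 26; the last is March 26.
At the standard offset (UTC−03:15), 15:30 UTC − 3h15m = 12:15 Wynove Prefecture standard time.
The standard-time date in Wynove Prefecture, 24 March 2028, lies within the daylight-saving period (31 October 2027 – 26 March 2028), so Wynove Prefecture is on daylight time, UTC−02:15.
15:30 UTC − 2h15m = 13:15 local.

13:15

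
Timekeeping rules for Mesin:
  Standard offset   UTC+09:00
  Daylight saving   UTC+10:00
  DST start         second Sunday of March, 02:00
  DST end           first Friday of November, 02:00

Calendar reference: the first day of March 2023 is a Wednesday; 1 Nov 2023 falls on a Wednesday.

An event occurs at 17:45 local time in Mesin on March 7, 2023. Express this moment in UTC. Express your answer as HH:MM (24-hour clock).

1 March 2023 is a Wednesday, so the first Sunday is March 5 and the second is March 12.
1 November 2023 is a Wednesday, so the first Friday is November 3.
March 7, 2023 does not fall between 12 March and 3 November, so daylight saving is not in effect and Mesin is at UTC+09:00.
17:45 local − 9h = 08:45 UTC.

08:45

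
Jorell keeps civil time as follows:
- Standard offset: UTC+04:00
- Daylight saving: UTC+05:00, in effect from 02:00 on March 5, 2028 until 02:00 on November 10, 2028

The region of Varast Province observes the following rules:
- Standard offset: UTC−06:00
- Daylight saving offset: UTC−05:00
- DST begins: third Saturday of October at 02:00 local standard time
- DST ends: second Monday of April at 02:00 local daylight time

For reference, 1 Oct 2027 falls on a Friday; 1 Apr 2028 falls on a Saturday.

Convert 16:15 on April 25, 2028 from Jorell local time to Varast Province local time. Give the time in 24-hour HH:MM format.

05:15

April 25, 2028 falls between 5 March and 10 November, so daylight saving is in effect and Jorell is at UTC+05:00.
16:15 Jorell − 5h = 11:15 UTC.
1 October 2027 is a Friday, so the first Saturday is October 2 and the third is October 16.
1 April 2028 is a Saturday, so the first Monday is April 3 and the second is April 10.
At the standard offset (UTC−06:00), 11:15 UTC − 6h = 05:15 Varast Province standard time.
The standard-time date in Varast Province, April 25, 2028, does not fall between 16 October 2027 and 10 April 2028, so daylight saving is not in effect and Varast Province is at UTC−06:00.
11:15 UTC − 6h = 05:15 Varast Province.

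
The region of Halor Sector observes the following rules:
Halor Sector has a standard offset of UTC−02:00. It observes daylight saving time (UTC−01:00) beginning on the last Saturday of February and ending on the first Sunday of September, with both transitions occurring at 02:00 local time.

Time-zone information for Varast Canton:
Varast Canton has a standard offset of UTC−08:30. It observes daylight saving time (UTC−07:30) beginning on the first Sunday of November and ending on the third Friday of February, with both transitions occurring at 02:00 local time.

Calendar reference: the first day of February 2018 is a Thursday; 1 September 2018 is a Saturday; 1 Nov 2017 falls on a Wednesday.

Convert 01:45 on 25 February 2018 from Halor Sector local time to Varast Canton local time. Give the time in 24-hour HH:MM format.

1 February 2018 is a Thursday, so Saturdays fall on 3, 10, 17, 24; the last is February 24.
1 September 2018 is a Saturday, so the first Sunday is September 2.
25 February 2018 falls between 24 February and 2 September, so daylight saving is in effect and Halor Sector is at UTC−01:00.
01:45 Halor Sector + 1h = 02:45 UTC.
1 November 2017 is a Wednesday, so the first Sunday is November 5.
1 February 2018 is a Thursday, so the first Friday is February 2 and the third is February 16.
At the standard offset (UTC−08:30), 02:45 UTC − 8h30m = 18:15 Varast Canton standard time (rolling into the previous day, 24 February 2018).
Daylight saving runs 5 November 2017 – 16 February 2018; the standard-time date in Varast Canton, 24 February 2018, is outside that window, so Varast Canton is on standard time at UTC−08:30.
02:45 UTC − 8h30m = 18:15 Varast Canton (rolling into the previous day, 24 February 2018).

18:15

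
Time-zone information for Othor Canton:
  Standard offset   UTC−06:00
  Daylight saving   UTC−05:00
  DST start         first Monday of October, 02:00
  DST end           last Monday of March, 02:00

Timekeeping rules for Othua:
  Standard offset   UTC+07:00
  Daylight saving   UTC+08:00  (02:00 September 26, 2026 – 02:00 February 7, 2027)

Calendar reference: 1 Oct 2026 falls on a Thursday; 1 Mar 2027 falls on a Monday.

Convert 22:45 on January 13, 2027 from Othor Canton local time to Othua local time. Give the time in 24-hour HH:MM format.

11:45

1 October 2026 is a Thursday, so the first Monday is October 5.
1 March 2027 is a Monday, so Mondays fall on 1, 8, 15, 22, 29; the last is March 29.
January 13, 2027 lies within the daylight-saving period (5 October 2026 – 29 March 2027), so Othor Canton is on daylight time, UTC−05:00.
22:45 Othor Canton + 5h = 03:45 UTC (rolling into the next day, 14 January 2027).
At the standard offset (UTC+07:00), 03:45 UTC + 7h = 10:45 Othua standard time.
Daylight saving runs 26 September 2026 – 7 February 2027; the standard-time date in Othua, January 14, 2027, is inside that window, so Othua is at UTC+08:00.
03:45 UTC + 8h = 11:45 Othua.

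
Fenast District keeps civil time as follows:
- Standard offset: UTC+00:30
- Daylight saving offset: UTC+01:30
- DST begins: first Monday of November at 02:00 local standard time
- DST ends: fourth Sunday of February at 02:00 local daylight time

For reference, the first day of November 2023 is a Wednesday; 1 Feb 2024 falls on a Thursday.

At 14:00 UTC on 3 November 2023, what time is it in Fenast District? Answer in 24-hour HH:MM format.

14:30

1 November 2023 is a Wednesday, so the first Monday is November 6.
1 February 2024 is a Thursday, so the first Sunday is February 4 and the fourth is February 25.
At the standard offset (UTC+00:30), 14:00 UTC + 0h30m = 14:30 Fenast District standard time.
Daylight saving runs 6 November 2023 – 25 February 2024; the standard-time date in Fenast District, 3 November 2023, is outside that window, so Fenast District is on standard time at UTC+00:30.
14:00 UTC + 0h30m = 14:30 local.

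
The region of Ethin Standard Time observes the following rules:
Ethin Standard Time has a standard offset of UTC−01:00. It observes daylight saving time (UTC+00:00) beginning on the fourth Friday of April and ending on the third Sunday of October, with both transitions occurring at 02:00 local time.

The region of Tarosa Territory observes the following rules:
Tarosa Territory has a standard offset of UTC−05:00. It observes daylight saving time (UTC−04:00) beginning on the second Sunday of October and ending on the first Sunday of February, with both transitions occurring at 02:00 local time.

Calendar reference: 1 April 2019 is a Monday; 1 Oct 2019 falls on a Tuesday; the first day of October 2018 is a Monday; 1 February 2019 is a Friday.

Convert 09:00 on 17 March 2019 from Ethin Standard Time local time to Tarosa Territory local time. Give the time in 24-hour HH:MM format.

05:00

1 April 2019 is a Monday, so the first Friday is April 5 and the fourth is April 26.
1 October 2019 is a Tuesday, so the first Sunday is October 6 and the third is October 20.
17 March 2019 is outside the daylight-saving period (26 April – 20 October), so Ethin Standard Time is on standard time, UTC−01:00.
09:00 Ethin Standard Time + 1h = 10:00 UTC.
1 October 2018 is a Monday, so the first Sunday is October 7 and the second is October 14.
1 February 2019 is a Friday, so the first Sunday is February 3.
At the standard offset (UTC−05:00), 10:00 UTC − 5h = 05:00 Tarosa Territory standard time.
The standard-time date in Tarosa Territory, 17 March 2019, does not fall between 14 October 2018 and 3 February 2019, so daylight saving is not in effect and Tarosa Territory is at UTC−05:00.
10:00 UTC − 5h = 05:00 Tarosa Territory.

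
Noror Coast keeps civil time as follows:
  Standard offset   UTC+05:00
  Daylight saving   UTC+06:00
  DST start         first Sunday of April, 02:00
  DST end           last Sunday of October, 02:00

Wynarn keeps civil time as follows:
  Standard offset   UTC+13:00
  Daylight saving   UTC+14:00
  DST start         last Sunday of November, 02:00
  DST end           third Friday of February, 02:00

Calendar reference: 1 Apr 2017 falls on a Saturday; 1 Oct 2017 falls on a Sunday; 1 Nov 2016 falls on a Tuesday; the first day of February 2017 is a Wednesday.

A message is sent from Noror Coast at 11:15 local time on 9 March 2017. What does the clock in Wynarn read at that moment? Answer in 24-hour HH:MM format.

1 April 2017 is a Saturday, so the first Sunday is April 2.
1 October 2017 is a Sunday, so Sundays fall on 1, 8, 15, 22, 29; the last is October 29.
9 March 2017 is outside the daylight-saving period (2 April – 29 October), so Noror Coast is on standard time, UTC+05:00.
11:15 Noror Coast − 5h = 06:15 UTC.
1 November 2016 is a Tuesday, so Sundays fall on 6, 13, 20, 27; the last is November 27.
1 February 2017 is a Wednesday, so the first Friday is February 3 and the third is February 17.
At the standard offset (UTC+13:00), 06:15 UTC + 13h = 19:15 Wynarn standard time.
Daylight saving runs 27 November 2016 – 17 February 2017; the standard-time date in Wynarn, 9 March 2017, is outside that window, so Wynarn is on standard time at UTC+13:00.
06:15 UTC + 13h = 19:15 Wynarn.

19:15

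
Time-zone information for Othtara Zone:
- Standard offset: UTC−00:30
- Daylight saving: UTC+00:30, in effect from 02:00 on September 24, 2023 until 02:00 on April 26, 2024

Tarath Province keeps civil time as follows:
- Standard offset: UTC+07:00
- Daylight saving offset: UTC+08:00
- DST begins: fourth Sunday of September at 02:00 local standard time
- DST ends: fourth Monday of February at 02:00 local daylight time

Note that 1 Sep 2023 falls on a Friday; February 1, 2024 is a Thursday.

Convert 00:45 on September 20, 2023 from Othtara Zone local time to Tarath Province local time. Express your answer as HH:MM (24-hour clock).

September 20, 2023 is outside the daylight-saving period (24 September 2023 – 26 April 2024), so Othtara Zone is on standard time, UTC−00:30.
00:45 Othtara Zone + 0h30m = 01:15 UTC.
1 September 2023 is a Friday, so the first Sunday is September 3 and the fourth is September 24.
1 February 2024 is a Thursday, so the first Monday is February 5 and the fourth is February 26.
At the standard offset (UTC+07:00), 01:15 UTC + 7h = 08:15 Tarath Province standard time.
The standard-time date in Tarath Province, September 20, 2023, does not fall between 24 September 2023 and 26 February 2024, so daylight saving is not in effect and Tarath Province is at UTC+07:00.
01:15 UTC + 7h = 08:15 Tarath Province.

08:15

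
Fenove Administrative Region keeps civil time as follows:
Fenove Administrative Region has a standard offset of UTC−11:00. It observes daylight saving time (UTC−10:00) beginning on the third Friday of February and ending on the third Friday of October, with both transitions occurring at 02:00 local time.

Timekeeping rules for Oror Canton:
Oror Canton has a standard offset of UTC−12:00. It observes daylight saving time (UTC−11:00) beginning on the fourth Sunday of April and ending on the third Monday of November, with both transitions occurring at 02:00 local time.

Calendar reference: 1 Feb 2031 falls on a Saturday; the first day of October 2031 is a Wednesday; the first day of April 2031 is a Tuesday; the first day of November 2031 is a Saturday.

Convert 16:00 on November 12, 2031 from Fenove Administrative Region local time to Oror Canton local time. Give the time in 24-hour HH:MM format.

1 February 2031 is a Saturday, so the first Friday is February 7 and the third is February 21.
1 October 2031 is a Wednesday, so the first Friday is October 3 and the third is October 17.
November 12, 2031 is outside the daylight-saving period (21 February – 17 October), so Fenove Administrative Region is on standard time, UTC−11:00.
16:00 Fenove Administrative Region + 11h = 03:00 UTC (rolling into the next day, 13 November 2031).
1 April 2031 is a Tuesday, so the first Sunday is April 6 and the fourth is April 27.
1 November 2031 is a Saturday, so the first Monday is November 3 and the third is November 17.
At the standard offset (UTC−12:00), 03:00 UTC − 12h = 15:00 Oror Canton standard time (rolling into the previous day, 12 November 2031).
The standard-time date in Oror Canton, November 12, 2031, lies within the daylight-saving period (27 April – 17 November), so Oror Canton is on daylight time, UTC−11:00.
03:00 UTC − 11h = 16:00 Oror Canton (rolling into the previous day, 12 November 2031).

16:00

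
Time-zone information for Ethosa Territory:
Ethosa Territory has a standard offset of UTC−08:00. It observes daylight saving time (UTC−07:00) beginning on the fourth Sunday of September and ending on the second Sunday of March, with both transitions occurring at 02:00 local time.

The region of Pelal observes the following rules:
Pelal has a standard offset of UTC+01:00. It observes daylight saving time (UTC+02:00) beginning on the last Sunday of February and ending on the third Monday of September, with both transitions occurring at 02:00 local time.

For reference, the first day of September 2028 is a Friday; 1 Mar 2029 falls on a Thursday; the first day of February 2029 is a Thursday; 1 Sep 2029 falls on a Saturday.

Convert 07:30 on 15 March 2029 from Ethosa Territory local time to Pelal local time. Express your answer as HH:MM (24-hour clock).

1 September 2028 is a Friday, so the first Sunday is September 3 and the fourth is September 24.
1 March 2029 is a Thursday, so the first Sunday is March 4 and the second is March 11.
15 March 2029 is outside the daylight-saving period (24 September 2028 – 11 March 2029), so Ethosa Territory is on standard time, UTC−08:00.
07:30 Ethosa Territory + 8h = 15:30 UTC.
1 February 2029 is a Thursday, so Sundays fall on 4, 11, 18, 25; the last is February 25.
1 September 2029 is a Saturday, so the first Monday is September 3 and the third is September 17.
At the standard offset (UTC+01:00), 15:30 UTC + 1h = 16:30 Pelal standard time.
The standard-time date in Pelal, 15 March 2029, falls between 25 February and 17 September, so daylight saving is in effect and Pelal is at UTC+02:00.
15:30 UTC + 2h = 17:30 Pelal.

17:30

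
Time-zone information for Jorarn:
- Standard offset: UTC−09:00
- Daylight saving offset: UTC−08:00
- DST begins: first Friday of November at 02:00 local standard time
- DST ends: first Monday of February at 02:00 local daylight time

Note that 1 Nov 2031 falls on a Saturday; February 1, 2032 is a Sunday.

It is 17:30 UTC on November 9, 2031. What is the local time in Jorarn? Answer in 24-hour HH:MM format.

1 November 2031 is a Saturday, so the first Friday is November 7.
1 February 2032 is a Sunday, so the first Monday is February 2.
At the standard offset (UTC−09:00), 17:30 UTC − 9h = 08:30 Jorarn standard time.
The standard-time date in Jorarn, November 9, 2031, falls between 7 November 2031 and 2 February 2032, so daylight saving is in effect and Jorarn is at UTC−08:00.
17:30 UTC − 8h = 09:30 local.

09:30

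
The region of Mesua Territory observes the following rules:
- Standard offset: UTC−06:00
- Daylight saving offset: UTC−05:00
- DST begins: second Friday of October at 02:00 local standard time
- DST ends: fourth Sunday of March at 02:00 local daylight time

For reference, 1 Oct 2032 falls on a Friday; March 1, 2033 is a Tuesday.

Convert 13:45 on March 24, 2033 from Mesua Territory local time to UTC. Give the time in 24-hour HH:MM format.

18:45

1 October 2032 is a Friday, so the first Friday is October 1 and the second is October 8.
1 March 2033 is a Tuesday, so the first Sunday is March 6 and the fourth is March 27.
March 24, 2033 falls between 8 October 2032 and 27 March 2033, so daylight saving is in effect and Mesua Territory is at UTC−05:00.
13:45 local + 5h = 18:45 UTC.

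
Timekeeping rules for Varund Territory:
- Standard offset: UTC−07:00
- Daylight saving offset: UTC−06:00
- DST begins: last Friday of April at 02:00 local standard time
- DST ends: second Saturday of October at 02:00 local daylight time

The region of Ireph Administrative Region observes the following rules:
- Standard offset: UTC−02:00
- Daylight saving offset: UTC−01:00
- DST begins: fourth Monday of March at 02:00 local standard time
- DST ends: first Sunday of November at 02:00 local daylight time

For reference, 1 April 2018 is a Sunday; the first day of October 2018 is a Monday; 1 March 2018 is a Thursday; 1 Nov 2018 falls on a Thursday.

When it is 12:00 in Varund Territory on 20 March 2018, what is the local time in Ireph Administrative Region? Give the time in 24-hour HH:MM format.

17:00

1 April 2018 is a Sunday, so Fridays fall on 6, 13, 20, 27; the last is April 27.
1 October 2018 is a Monday, so the first Saturday is October 6 and the second is October 13.
20 March 2018 is outside the daylight-saving period (27 April – 13 October), so Varund Territory is on standard time, UTC−07:00.
12:00 Varund Territory + 7h = 19:00 UTC.
1 March 2018 is a Thursday, so the first Monday is March 5 and the fourth is March 26.
1 November 2018 is a Thursday, so the first Sunday is November 4.
At the standard offset (UTC−02:00), 19:00 UTC − 2h = 17:00 Ireph Administrative Region standard time.
Daylight saving runs 26 March – 4 November; the standard-time date in Ireph Administrative Region, 20 March 2018, is outside that window, so Ireph Administrative Region is on standard time at UTC−02:00.
19:00 UTC − 2h = 17:00 Ireph Administrative Region.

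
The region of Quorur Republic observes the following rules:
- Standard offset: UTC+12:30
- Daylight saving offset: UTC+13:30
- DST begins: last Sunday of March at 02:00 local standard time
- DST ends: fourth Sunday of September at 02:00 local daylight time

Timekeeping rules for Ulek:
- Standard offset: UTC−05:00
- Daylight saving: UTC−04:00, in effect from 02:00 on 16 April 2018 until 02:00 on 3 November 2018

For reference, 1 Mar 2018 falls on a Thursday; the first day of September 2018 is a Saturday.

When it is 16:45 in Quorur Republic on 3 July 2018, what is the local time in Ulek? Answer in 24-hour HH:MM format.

1 March 2018 is a Thursday, so Sundays fall on 4, 11, 18, 25; the last is March 25.
1 September 2018 is a Saturday, so the first Sunday is September 2 and the fourth is September 23.
Daylight saving runs 25 March – 23 September; 3 July 2018 is inside that window, so Quorur Republic is at UTC+13:30.
16:45 Quorur Republic − 13h30m = 03:15 UTC.
At the standard offset (UTC−05:00), 03:15 UTC − 5h = 22:15 Ulek standard time (rolling into the previous day, 2 July 2018).
Daylight saving runs 16 April – 3 November; the standard-time date in Ulek, 2 July 2018, is inside that window, so Ulek is at UTC−04:00.
03:15 UTC − 4h = 23:15 Ulek (rolling into the previous day, 2 July 2018).

23:15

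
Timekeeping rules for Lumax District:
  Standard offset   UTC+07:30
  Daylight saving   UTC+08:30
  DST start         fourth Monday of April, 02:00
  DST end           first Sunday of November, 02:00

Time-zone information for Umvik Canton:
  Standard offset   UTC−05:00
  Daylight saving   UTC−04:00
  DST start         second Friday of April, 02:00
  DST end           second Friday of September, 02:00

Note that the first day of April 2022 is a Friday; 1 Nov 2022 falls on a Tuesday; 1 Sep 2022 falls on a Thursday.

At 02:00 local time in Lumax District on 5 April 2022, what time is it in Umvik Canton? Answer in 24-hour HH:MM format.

1 April 2022 is a Friday, so the first Monday is April 4 and the fourth is April 25.
1 November 2022 is a Tuesday, so the first Sunday is November 6.
5 April 2022 does not fall between 25 April and 6 November, so daylight saving is not in effect and Lumax District is at UTC+07:30.
02:00 Lumax District − 7h30m = 18:30 UTC (rolling into the previous day, 4 April 2022).
1 April 2022 is a Friday, so the first Friday is April 1 and the second is April 8.
1 September 2022 is a Thursday, so the first Friday is September 2 and the second is September 9.
At the standard offset (UTC−05:00), 18:30 UTC − 5h = 13:30 Umvik Canton standard time.
The standard-time date in Umvik Canton, 4 April 2022, is outside the daylight-saving period (8 April – 9 September), so Umvik Canton is on standard time, UTC−05:00.
18:30 UTC − 5h = 13:30 Umvik Canton.

13:30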